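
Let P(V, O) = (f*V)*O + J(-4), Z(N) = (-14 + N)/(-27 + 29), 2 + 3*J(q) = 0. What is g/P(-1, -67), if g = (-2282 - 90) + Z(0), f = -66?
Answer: 7137/13268 ≈ 0.53791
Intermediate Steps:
J(q) = -2/3 (J(q) = -2/3 + (1/3)*0 = -2/3 + 0 = -2/3)
Z(N) = -7 + N/2 (Z(N) = (-14 + N)/2 = (-14 + N)*(1/2) = -7 + N/2)
P(V, O) = -2/3 - 66*O*V (P(V, O) = (-66*V)*O - 2/3 = -66*O*V - 2/3 = -2/3 - 66*O*V)
g = -2379 (g = (-2282 - 90) + (-7 + (1/2)*0) = -2372 + (-7 + 0) = -2372 - 7 = -2379)
g/P(-1, -67) = -2379/(-2/3 - 66*(-67)*(-1)) = -2379/(-2/3 - 4422) = -2379/(-13268/3) = -2379*(-3/13268) = 7137/13268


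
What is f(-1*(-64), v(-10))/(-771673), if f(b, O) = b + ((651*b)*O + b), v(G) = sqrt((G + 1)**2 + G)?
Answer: -128/771673 - 5952*sqrt(71)/110239 ≈ -0.45511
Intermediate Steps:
v(G) = sqrt(G + (1 + G)**2) (v(G) = sqrt((1 + G)**2 + G) = sqrt(G + (1 + G)**2))
f(b, O) = 2*b + 651*O*b (f(b, O) = b + (651*O*b + b) = b + (b + 651*O*b) = 2*b + 651*O*b)
f(-1*(-64), v(-10))/(-771673) = ((-1*(-64))*(2 + 651*sqrt(-10 + (1 - 10)**2)))/(-771673) = (64*(2 + 651*sqrt(-10 + (-9)**2)))*(-1/771673) = (64*(2 + 651*sqrt(-10 + 81)))*(-1/771673) = (64*(2 + 651*sqrt(71)))*(-1/771673) = (128 + 41664*sqrt(71))*(-1/771673) = -128/771673 - 5952*sqrt(71)/110239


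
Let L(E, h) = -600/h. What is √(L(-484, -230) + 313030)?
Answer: 5*√6623770/23 ≈ 559.49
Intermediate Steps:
√(L(-484, -230) + 313030) = √(-600/(-230) + 313030) = √(-600*(-1/230) + 313030) = √(60/23 + 313030) = √(7199750/23) = 5*√6623770/23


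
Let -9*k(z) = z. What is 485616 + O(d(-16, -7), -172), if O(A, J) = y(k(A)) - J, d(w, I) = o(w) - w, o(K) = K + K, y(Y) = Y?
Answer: 4372108/9 ≈ 4.8579e+5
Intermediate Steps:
k(z) = -z/9
o(K) = 2*K
d(w, I) = w (d(w, I) = 2*w - w = w)
O(A, J) = -J - A/9 (O(A, J) = -A/9 - J = -J - A/9)
485616 + O(d(-16, -7), -172) = 485616 + (-1*(-172) - ⅑*(-16)) = 485616 + (172 + 16/9) = 485616 + 1564/9 = 4372108/9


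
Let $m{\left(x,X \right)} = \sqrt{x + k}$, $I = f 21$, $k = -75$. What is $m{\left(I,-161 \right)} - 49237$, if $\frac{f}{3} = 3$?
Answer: $-49237 + \sqrt{114} \approx -49226.0$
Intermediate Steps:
$f = 9$ ($f = 3 \cdot 3 = 9$)
$I = 189$ ($I = 9 \cdot 21 = 189$)
$m{\left(x,X \right)} = \sqrt{-75 + x}$ ($m{\left(x,X \right)} = \sqrt{x - 75} = \sqrt{-75 + x}$)
$m{\left(I,-161 \right)} - 49237 = \sqrt{-75 + 189} - 49237 = \sqrt{114} - 49237 = -49237 + \sqrt{114}$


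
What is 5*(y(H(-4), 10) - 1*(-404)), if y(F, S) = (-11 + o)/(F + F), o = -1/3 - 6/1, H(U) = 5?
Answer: 6034/3 ≈ 2011.3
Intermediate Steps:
o = -19/3 (o = -1*⅓ - 6*1 = -⅓ - 6 = -19/3 ≈ -6.3333)
y(F, S) = -26/(3*F) (y(F, S) = (-11 - 19/3)/(F + F) = -52*1/(2*F)/3 = -26/(3*F))
5*(y(H(-4), 10) - 1*(-404)) = 5*(-26/3/5 - 1*(-404)) = 5*(-26/3*⅕ + 404) = 5*(-26/15 + 404) = 5*(6034/15) = 6034/3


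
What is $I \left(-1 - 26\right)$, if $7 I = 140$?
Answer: $-540$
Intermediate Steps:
$I = 20$ ($I = \frac{1}{7} \cdot 140 = 20$)
$I \left(-1 - 26\right) = 20 \left(-1 - 26\right) = 20 \left(-27\right) = -540$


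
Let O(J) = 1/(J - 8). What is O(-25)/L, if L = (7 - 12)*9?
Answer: 1/1485 ≈ 0.00067340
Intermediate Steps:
L = -45 (L = -5*9 = -45)
O(J) = 1/(-8 + J)
O(-25)/L = 1/(-8 - 25*(-45)) = -1/45/(-33) = -1/33*(-1/45) = 1/1485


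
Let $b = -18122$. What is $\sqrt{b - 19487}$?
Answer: $i \sqrt{37609} \approx 193.93 i$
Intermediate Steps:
$\sqrt{b - 19487} = \sqrt{-18122 - 19487} = \sqrt{-37609} = i \sqrt{37609}$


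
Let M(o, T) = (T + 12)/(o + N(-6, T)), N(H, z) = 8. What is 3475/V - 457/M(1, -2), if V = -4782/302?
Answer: -15081433/23910 ≈ -630.76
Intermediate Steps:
M(o, T) = (12 + T)/(8 + o) (M(o, T) = (T + 12)/(o + 8) = (12 + T)/(8 + o))
V = -2391/151 (V = -4782*1/302 = -2391/151 ≈ -15.834)
3475/V - 457/M(1, -2) = 3475/(-2391/151) - 457*(8 + 1)/(12 - 2) = 3475*(-151/2391) - 457/(10/9) = -524725/2391 - 457/((1/9)*10) = -524725/2391 - 457/10/9 = -524725/2391 - 457*9/10 = -524725/2391 - 4113/10 = -15081433/23910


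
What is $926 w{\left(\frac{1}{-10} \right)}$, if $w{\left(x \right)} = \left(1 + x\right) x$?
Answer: $- \frac{4167}{50} \approx -83.34$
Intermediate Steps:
$w{\left(x \right)} = x \left(1 + x\right)$
$926 w{\left(\frac{1}{-10} \right)} = 926 \frac{1 + \frac{1}{-10}}{-10} = 926 \left(- \frac{1 - \frac{1}{10}}{10}\right) = 926 \left(\left(- \frac{1}{10}\right) \frac{9}{10}\right) = 926 \left(- \frac{9}{100}\right) = - \frac{4167}{50}$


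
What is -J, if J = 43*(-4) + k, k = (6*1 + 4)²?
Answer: 72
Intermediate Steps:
k = 100 (k = (6 + 4)² = 10² = 100)
J = -72 (J = 43*(-4) + 100 = -172 + 100 = -72)
-J = -1*(-72) = 72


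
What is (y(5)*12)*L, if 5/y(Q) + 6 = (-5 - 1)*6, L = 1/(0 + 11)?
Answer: -10/77 ≈ -0.12987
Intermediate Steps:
L = 1/11 ≈ 0.090909
y(Q) = -5/42 (y(Q) = 5/(-6 + (-5 - 1)*6) = 5/(-6 - 6*6) = 5/(-6 - 36) = 5/(-42) = 5*(-1/42) = -5/42)
(y(5)*12)*L = -5/42*12*(1/11) = -10/7*1/11 = -10/77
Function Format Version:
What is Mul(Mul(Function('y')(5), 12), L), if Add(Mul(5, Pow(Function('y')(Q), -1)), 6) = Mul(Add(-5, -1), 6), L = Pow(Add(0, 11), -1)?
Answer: Rational(-10, 77) ≈ -0.12987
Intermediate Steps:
L = Rational(1, 11) (L = Pow(11, -1) = Rational(1, 11) ≈ 0.090909)
Function('y')(Q) = Rational(-5, 42) (Function('y')(Q) = Mul(5, Pow(Add(-6, Mul(Add(-5, -1), 6)), -1)) = Mul(5, Pow(Add(-6, Mul(-6, 6)), -1)) = Mul(5, Pow(Add(-6, -36), -1)) = Mul(5, Pow(-42, -1)) = Mul(5, Rational(-1, 42)) = Rational(-5, 42))
Mul(Mul(Function('y')(5), 12), L) = Mul(Mul(Rational(-5, 42), 12), Rational(1, 11)) = Mul(Rational(-10, 7), Rational(1, 11)) = Rational(-10, 77)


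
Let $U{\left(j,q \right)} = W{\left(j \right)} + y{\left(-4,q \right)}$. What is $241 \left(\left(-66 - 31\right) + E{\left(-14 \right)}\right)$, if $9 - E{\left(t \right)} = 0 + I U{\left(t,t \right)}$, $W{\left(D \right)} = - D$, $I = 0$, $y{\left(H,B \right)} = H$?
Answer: $-21208$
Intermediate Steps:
$U{\left(j,q \right)} = -4 - j$ ($U{\left(j,q \right)} = - j - 4 = -4 - j$)
$E{\left(t \right)} = 9$ ($E{\left(t \right)} = 9 - \left(0 + 0 \left(-4 - t\right)\right) = 9 - \left(0 + 0\right) = 9 - 0 = 9 + 0 = 9$)
$241 \left(\left(-66 - 31\right) + E{\left(-14 \right)}\right) = 241 \left(\left(-66 - 31\right) + 9\right) = 241 \left(-97 + 9\right) = 241 \left(-88\right) = -21208$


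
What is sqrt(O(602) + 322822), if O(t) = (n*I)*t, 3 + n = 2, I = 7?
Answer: 4*sqrt(19913) ≈ 564.45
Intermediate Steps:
n = -1 (n = -3 + 2 = -1)
O(t) = -7*t (O(t) = (-1*7)*t = -7*t)
sqrt(O(602) + 322822) = sqrt(-7*602 + 322822) = sqrt(-4214 + 322822) = sqrt(318608) = 4*sqrt(19913)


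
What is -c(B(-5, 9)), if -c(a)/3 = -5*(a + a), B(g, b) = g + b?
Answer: -120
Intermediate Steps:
B(g, b) = b + g
c(a) = 30*a (c(a) = -(-15)*(a + a) = -(-15)*2*a = -(-30)*a = 30*a)
-c(B(-5, 9)) = -30*(9 - 5) = -30*4 = -1*120 = -120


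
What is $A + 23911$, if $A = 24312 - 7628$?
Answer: $40595$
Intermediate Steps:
$A = 16684$ ($A = 24312 - 7628 = 16684$)
$A + 23911 = 16684 + 23911 = 40595$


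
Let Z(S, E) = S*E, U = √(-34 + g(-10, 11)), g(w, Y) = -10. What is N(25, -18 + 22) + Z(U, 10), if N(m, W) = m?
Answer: 25 + 20*I*√11 ≈ 25.0 + 66.333*I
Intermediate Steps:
U = 2*I*√11 (U = √(-34 - 10) = √(-44) = 2*I*√11 ≈ 6.6332*I)
Z(S, E) = E*S
N(25, -18 + 22) + Z(U, 10) = 25 + 10*(2*I*√11) = 25 + 20*I*√11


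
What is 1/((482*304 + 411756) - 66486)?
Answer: 1/491798 ≈ 2.0334e-6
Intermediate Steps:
1/((482*304 + 411756) - 66486) = 1/((146528 + 411756) - 66486) = 1/(558284 - 66486) = 1/491798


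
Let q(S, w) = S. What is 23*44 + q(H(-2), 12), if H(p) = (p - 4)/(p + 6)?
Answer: 2021/2 ≈ 1010.5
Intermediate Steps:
H(p) = (-4 + p)/(6 + p)
23*44 + q(H(-2), 12) = 23*44 + (-4 - 2)/(6 - 2) = 1012 - 6/4 = 1012 + (¼)*(-6) = 1012 - 3/2 = 2021/2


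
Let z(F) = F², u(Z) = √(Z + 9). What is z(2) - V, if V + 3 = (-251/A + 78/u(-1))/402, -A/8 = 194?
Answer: 4367077/623904 - 13*√2/268 ≈ 6.9310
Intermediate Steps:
A = -1552 (A = -8*194 = -1552)
u(Z) = √(9 + Z)
V = -1871461/623904 + 13*√2/268 (V = -3 + (-251/(-1552) + 78/(√(9 - 1)))/402 = -3 + (-251*(-1/1552) + 78/(√8))*(1/402) = -3 + (251/1552 + 78/((2*√2)))*(1/402) = -3 + (251/1552 + 78*(√2/4))*(1/402) = -3 + (251/1552 + 39*√2/2)*(1/402) = -3 + (251/623904 + 13*√2/268) = -1871461/623904 + 13*√2/268 ≈ -2.9310)
z(2) - V = 2² - (-1871461/623904 + 13*√2/268) = 4 + (1871461/623904 - 13*√2/268) = 4367077/623904 - 13*√2/268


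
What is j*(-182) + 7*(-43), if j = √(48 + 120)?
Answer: -301 - 364*√42 ≈ -2660.0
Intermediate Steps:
j = 2*√42 (j = √168 = 2*√42 ≈ 12.961)
j*(-182) + 7*(-43) = (2*√42)*(-182) + 7*(-43) = -364*√42 - 301 = -301 - 364*√42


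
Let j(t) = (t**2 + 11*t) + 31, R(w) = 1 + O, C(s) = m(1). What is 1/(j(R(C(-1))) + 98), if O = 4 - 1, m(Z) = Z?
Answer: 1/189 ≈ 0.0052910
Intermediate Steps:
C(s) = 1
O = 3
R(w) = 4 (R(w) = 1 + 3 = 4)
j(t) = 31 + t**2 + 11*t
1/(j(R(C(-1))) + 98) = 1/((31 + 4**2 + 11*4) + 98) = 1/((31 + 16 + 44) + 98) = 1/(91 + 98) = 1/189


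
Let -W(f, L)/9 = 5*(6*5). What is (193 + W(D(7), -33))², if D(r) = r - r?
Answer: 1338649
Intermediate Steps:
D(r) = 0
W(f, L) = -1350 (W(f, L) = -45*6*5 = -45*30 = -9*150 = -1350)
(193 + W(D(7), -33))² = (193 - 1350)² = (-1157)² = 1338649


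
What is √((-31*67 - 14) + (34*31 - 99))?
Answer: 4*I*√71 ≈ 33.705*I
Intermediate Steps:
√((-31*67 - 14) + (34*31 - 99)) = √((-2077 - 14) + (1054 - 99)) = √(-2091 + 955) = √(-1136) = 4*I*√71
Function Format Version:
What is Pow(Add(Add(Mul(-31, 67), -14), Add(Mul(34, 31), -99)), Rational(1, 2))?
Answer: Mul(4, I, Pow(71, Rational(1, 2))) ≈ Mul(33.705, I)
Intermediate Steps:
Pow(Add(Add(Mul(-31, 67), -14), Add(Mul(34, 31), -99)), Rational(1, 2)) = Pow(Add(Add(-2077, -14), Add(1054, -99)), Rational(1, 2)) = Pow(Add(-2091, 955), Rational(1, 2)) = Pow(-1136, Rational(1, 2)) = Mul(4, I, Pow(71, Rational(1, 2)))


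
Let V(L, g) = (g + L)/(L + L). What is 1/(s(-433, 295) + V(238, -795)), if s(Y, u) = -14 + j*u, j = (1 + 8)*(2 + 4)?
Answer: 476/7575459 ≈ 6.2834e-5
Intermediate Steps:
V(L, g) = (L + g)/(2*L) (V(L, g) = (L + g)/((2*L)) = (L + g)*(1/(2*L)) = (L + g)/(2*L))
j = 54 (j = 9*6 = 54)
s(Y, u) = -14 + 54*u
1/(s(-433, 295) + V(238, -795)) = 1/((-14 + 54*295) + (½)*(238 - 795)/238) = 1/((-14 + 15930) + (½)*(1/238)*(-557)) = 1/(15916 - 557/476) = 1/(7575459/476) = 476/7575459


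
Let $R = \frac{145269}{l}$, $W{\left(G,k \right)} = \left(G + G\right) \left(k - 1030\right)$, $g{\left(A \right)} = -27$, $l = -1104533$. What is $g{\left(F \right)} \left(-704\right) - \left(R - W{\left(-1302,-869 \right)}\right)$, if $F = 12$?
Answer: $\frac{5482906375401}{1104533} \approx 4.964 \cdot 10^{6}$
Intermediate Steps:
$W{\left(G,k \right)} = 2 G \left(-1030 + k\right)$
$R = - \frac{145269}{1104533}$ ($R = \frac{145269}{-1104533} = 145269 \left(- \frac{1}{1104533}\right) = - \frac{145269}{1104533} \approx -0.13152$)
$g{\left(F \right)} \left(-704\right) - \left(R - W{\left(-1302,-869 \right)}\right) = \left(-27\right) \left(-704\right) - \left(- \frac{145269}{1104533} - 2 \left(-1302\right) \left(-1030 - 869\right)\right) = 19008 - \left(- \frac{145269}{1104533} - 2 \left(-1302\right) \left(-1899\right)\right) = 19008 - \left(- \frac{145269}{1104533} - 4944996\right) = 19008 - - \frac{5461911412137}{1104533} = 19008 + \frac{5461911412137}{1104533} = \frac{5482906375401}{1104533}$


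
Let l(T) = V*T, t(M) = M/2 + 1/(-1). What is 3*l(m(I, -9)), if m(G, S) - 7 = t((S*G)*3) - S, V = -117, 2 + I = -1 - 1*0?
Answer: -38961/2 ≈ -19481.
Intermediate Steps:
I = -3 (I = -2 + (-1 - 1*0) = -2 + (-1 + 0) = -2 - 1 = -3)
t(M) = -1 + M/2 (t(M) = M*(½) + 1*(-1) = M/2 - 1 = -1 + M/2)
m(G, S) = 6 - S + 3*G*S/2 (m(G, S) = 7 + ((-1 + ((S*G)*3)/2) - S) = 7 + ((-1 + ((G*S)*3)/2) - S) = 7 + ((-1 + (3*G*S)/2) - S) = 7 + ((-1 + 3*G*S/2) - S) = 7 + (-1 - S + 3*G*S/2) = 6 - S + 3*G*S/2)
l(T) = -117*T
3*l(m(I, -9)) = 3*(-117*(6 - 1*(-9) + (3/2)*(-3)*(-9))) = 3*(-117*(6 + 9 + 81/2)) = 3*(-117*111/2) = 3*(-12987/2) = -38961/2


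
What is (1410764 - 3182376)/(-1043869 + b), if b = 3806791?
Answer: -885806/1381461 ≈ -0.64121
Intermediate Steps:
(1410764 - 3182376)/(-1043869 + b) = (1410764 - 3182376)/(-1043869 + 3806791) = -1771612/2762922 = -1771612*1/2762922 = -885806/1381461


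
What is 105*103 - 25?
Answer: 10790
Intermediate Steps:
105*103 - 25 = 10815 - 25 = 10790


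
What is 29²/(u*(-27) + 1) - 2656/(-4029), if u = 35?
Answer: -881125/3803376 ≈ -0.23167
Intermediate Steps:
29²/(u*(-27) + 1) - 2656/(-4029) = 29²/(35*(-27) + 1) - 2656/(-4029) = 841/(-945 + 1) - 2656*(-1/4029) = 841/(-944) + 2656/4029 = 841*(-1/944) + 2656/4029 = -841/944 + 2656/4029 = -881125/3803376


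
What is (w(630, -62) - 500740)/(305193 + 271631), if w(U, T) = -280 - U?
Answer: -250825/288412 ≈ -0.86968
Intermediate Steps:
(w(630, -62) - 500740)/(305193 + 271631) = ((-280 - 1*630) - 500740)/(305193 + 271631) = ((-280 - 630) - 500740)/576824 = (-910 - 500740)*(1/576824) = -501650*1/576824 = -250825/288412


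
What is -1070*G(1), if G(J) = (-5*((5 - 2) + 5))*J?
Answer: 42800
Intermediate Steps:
G(J) = -40*J (G(J) = (-5*(3 + 5))*J = (-5*8)*J = -40*J)
-1070*G(1) = -(-42800) = -1070*(-40) = 42800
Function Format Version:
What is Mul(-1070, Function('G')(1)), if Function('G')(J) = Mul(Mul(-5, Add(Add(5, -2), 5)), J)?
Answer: 42800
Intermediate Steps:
Function('G')(J) = Mul(-40, J) (Function('G')(J) = Mul(Mul(-5, Add(3, 5)), J) = Mul(Mul(-5, 8), J) = Mul(-40, J))
Mul(-1070, Function('G')(1)) = Mul(-1070, Mul(-40, 1)) = Mul(-1070, -40) = 42800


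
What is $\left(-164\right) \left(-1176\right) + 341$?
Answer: $193205$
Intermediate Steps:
$\left(-164\right) \left(-1176\right) + 341 = 192864 + 341 = 193205$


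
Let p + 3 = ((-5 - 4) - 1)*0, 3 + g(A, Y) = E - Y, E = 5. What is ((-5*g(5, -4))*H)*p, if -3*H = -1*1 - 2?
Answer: 90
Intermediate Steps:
g(A, Y) = 2 - Y (g(A, Y) = -3 + (5 - Y) = 2 - Y)
H = 1 (H = -(-1*1 - 2)/3 = -(-1 - 2)/3 = -1/3*(-3) = 1)
p = -3 (p = -3 + ((-5 - 4) - 1)*0 = -3 + (-9 - 1)*0 = -3 - 10*0 = -3 + 0 = -3)
((-5*g(5, -4))*H)*p = (-5*(2 - 1*(-4))*1)*(-3) = (-5*(2 + 4)*1)*(-3) = (-5*6*1)*(-3) = -30*1*(-3) = -30*(-3) = 90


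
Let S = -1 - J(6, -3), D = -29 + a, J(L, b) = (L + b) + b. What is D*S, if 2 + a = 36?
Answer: -5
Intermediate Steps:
a = 34 (a = -2 + 36 = 34)
J(L, b) = L + 2*b
D = 5 (D = -29 + 34 = 5)
S = -1 (S = -1 - (6 + 2*(-3)) = -1 - (6 - 6) = -1 - 1*0 = -1 + 0 = -1)
D*S = 5*(-1) = -5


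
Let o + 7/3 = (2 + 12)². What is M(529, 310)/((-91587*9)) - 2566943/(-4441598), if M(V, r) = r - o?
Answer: 6346112312905/10983401172702 ≈ 0.57779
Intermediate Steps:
o = 581/3 (o = -7/3 + (2 + 12)² = -7/3 + 14² = -7/3 + 196 = 581/3 ≈ 193.67)
M(V, r) = -581/3 + r (M(V, r) = r - 1*581/3 = r - 581/3 = -581/3 + r)
M(529, 310)/((-91587*9)) - 2566943/(-4441598) = (-581/3 + 310)/((-91587*9)) - 2566943/(-4441598) = (349/3)/(-824283) - 2566943*(-1/4441598) = (349/3)*(-1/824283) + 2566943/4441598 = -349/2472849 + 2566943/4441598 = 6346112312905/10983401172702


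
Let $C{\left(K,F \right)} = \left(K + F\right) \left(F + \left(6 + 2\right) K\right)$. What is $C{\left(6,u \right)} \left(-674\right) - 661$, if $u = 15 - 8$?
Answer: $-482571$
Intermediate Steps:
$u = 7$ ($u = 15 - 8 = 7$)
$C{\left(K,F \right)} = \left(F + K\right) \left(F + 8 K\right)$
$C{\left(6,u \right)} \left(-674\right) - 661 = \left(7^{2} + 8 \cdot 6^{2} + 9 \cdot 7 \cdot 6\right) \left(-674\right) - 661 = \left(49 + 8 \cdot 36 + 378\right) \left(-674\right) - 661 = \left(49 + 288 + 378\right) \left(-674\right) - 661 = 715 \left(-674\right) - 661 = -481910 - 661 = -482571$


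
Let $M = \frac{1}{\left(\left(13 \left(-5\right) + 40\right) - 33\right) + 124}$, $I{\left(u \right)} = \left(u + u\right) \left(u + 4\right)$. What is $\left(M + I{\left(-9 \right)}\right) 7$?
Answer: $\frac{41587}{66} \approx 630.11$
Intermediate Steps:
$I{\left(u \right)} = 2 u \left(4 + u\right)$
$M = \frac{1}{66}$ ($M = \frac{1}{\left(\left(-65 + 40\right) - 33\right) + 124} = \frac{1}{\left(-25 - 33\right) + 124} = \frac{1}{-58 + 124} = \frac{1}{66} \approx 0.015152$)
$\left(M + I{\left(-9 \right)}\right) 7 = \left(\frac{1}{66} + 2 \left(-9\right) \left(4 - 9\right)\right) 7 = \left(\frac{1}{66} + 2 \left(-9\right) \left(-5\right)\right) 7 = \left(\frac{1}{66} + 90\right) 7 = \frac{5941}{66} \cdot 7 = \frac{41587}{66}$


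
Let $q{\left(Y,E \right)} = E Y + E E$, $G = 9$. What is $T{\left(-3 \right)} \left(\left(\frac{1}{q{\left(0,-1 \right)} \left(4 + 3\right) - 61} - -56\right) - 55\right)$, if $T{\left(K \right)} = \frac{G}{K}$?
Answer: $- \frac{53}{18} \approx -2.9444$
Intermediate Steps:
$q{\left(Y,E \right)} = E^{2} + E Y$ ($q{\left(Y,E \right)} = E Y + E^{2} = E^{2} + E Y$)
$T{\left(K \right)} = \frac{9}{K}$
$T{\left(-3 \right)} \left(\left(\frac{1}{q{\left(0,-1 \right)} \left(4 + 3\right) - 61} - -56\right) - 55\right) = \frac{9}{-3} \left(\left(\frac{1}{- (-1 + 0) \left(4 + 3\right) - 61} - -56\right) - 55\right) = 9 \left(- \frac{1}{3}\right) \left(\left(\frac{1}{\left(-1\right) \left(-1\right) 7 - 61} + 56\right) - 55\right) = - 3 \left(\left(\frac{1}{1 \cdot 7 - 61} + 56\right) - 55\right) = - 3 \left(\left(\frac{1}{7 - 61} + 56\right) - 55\right) = - 3 \left(\left(\frac{1}{-54} + 56\right) - 55\right) = - 3 \left(\left(- \frac{1}{54} + 56\right) - 55\right) = - 3 \left(\frac{3023}{54} - 55\right) = \left(-3\right) \frac{53}{54} = - \frac{53}{18}$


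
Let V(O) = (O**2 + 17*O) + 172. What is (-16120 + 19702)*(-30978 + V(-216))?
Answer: 43621596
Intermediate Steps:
V(O) = 172 + O**2 + 17*O
(-16120 + 19702)*(-30978 + V(-216)) = (-16120 + 19702)*(-30978 + (172 + (-216)**2 + 17*(-216))) = 3582*(-30978 + (172 + 46656 - 3672)) = 3582*(-30978 + 43156) = 3582*12178 = 43621596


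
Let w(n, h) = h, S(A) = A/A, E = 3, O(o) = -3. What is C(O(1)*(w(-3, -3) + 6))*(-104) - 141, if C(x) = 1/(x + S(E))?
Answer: -128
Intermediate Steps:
S(A) = 1
C(x) = 1/(1 + x) (C(x) = 1/(x + 1) = 1/(1 + x))
C(O(1)*(w(-3, -3) + 6))*(-104) - 141 = -104/(1 - 3*(-3 + 6)) - 141 = -104/(1 - 3*3) - 141 = -104/(1 - 9) - 141 = -104/(-8) - 141 = -1/8*(-104) - 141 = 13 - 141 = -128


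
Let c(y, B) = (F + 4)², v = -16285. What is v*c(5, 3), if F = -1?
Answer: -146565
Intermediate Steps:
c(y, B) = 9 (c(y, B) = (-1 + 4)² = 3² = 9)
v*c(5, 3) = -16285*9 = -146565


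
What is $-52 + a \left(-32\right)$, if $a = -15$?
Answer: $428$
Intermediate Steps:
$-52 + a \left(-32\right) = -52 - -480 = -52 + 480 = 428$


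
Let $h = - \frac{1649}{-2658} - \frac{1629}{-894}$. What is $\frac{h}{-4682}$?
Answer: $- \frac{241837}{463567161} \approx -0.00052169$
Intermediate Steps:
$h = \frac{483674}{198021}$ ($h = \left(-1649\right) \left(- \frac{1}{2658}\right) - - \frac{543}{298} = \frac{1649}{2658} + \frac{543}{298} = \frac{483674}{198021} \approx 2.4425$)
$\frac{h}{-4682} = \frac{483674}{198021 \left(-4682\right)} = \frac{483674}{198021} \left(- \frac{1}{4682}\right) = - \frac{241837}{463567161}$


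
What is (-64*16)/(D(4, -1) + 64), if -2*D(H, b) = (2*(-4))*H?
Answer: -64/5 ≈ -12.800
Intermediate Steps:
D(H, b) = 4*H (D(H, b) = -2*(-4)*H/2 = -(-4)*H = 4*H)
(-64*16)/(D(4, -1) + 64) = (-64*16)/(4*4 + 64) = -1024/(16 + 64) = -1024/80 = -1024*1/80 = -64/5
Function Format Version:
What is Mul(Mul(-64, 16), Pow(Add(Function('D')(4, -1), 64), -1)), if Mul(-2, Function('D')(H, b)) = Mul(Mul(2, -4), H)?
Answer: Rational(-64, 5) ≈ -12.800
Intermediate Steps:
Function('D')(H, b) = Mul(4, H) (Function('D')(H, b) = Mul(Rational(-1, 2), Mul(Mul(2, -4), H)) = Mul(Rational(-1, 2), Mul(-8, H)) = Mul(4, H))
Mul(Mul(-64, 16), Pow(Add(Function('D')(4, -1), 64), -1)) = Mul(Mul(-64, 16), Pow(Add(Mul(4, 4), 64), -1)) = Mul(-1024, Pow(Add(16, 64), -1)) = Mul(-1024, Pow(80, -1)) = Mul(-1024, Rational(1, 80)) = Rational(-64, 5)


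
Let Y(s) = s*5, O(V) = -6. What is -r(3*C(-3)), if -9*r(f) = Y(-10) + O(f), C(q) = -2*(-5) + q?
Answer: -56/9 ≈ -6.2222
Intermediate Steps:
C(q) = 10 + q
Y(s) = 5*s
r(f) = 56/9 (r(f) = -(5*(-10) - 6)/9 = -(-50 - 6)/9 = -1/9*(-56) = 56/9)
-r(3*C(-3)) = -1*56/9 = -56/9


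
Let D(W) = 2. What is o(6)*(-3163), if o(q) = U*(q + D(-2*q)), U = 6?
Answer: -151824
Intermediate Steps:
o(q) = 12 + 6*q (o(q) = 6*(q + 2) = 6*(2 + q) = 12 + 6*q)
o(6)*(-3163) = (12 + 6*6)*(-3163) = (12 + 36)*(-3163) = 48*(-3163) = -151824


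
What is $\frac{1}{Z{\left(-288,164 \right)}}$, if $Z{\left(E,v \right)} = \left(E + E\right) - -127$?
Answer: $- \frac{1}{449} \approx -0.0022272$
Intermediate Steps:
$Z{\left(E,v \right)} = 127 + 2 E$ ($Z{\left(E,v \right)} = 2 E + 127 = 127 + 2 E$)
$\frac{1}{Z{\left(-288,164 \right)}} = \frac{1}{127 + 2 \left(-288\right)} = \frac{1}{127 - 576} = \frac{1}{-449} = - \frac{1}{449}$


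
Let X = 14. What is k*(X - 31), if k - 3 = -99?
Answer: 1632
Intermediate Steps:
k = -96 (k = 3 - 99 = -96)
k*(X - 31) = -96*(14 - 31) = -96*(-17) = 1632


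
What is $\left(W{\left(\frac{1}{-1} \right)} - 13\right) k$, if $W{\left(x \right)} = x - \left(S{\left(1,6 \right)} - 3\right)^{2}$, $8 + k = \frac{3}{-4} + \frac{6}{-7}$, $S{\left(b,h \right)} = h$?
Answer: $\frac{6187}{28} \approx 220.96$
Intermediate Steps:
$k = - \frac{269}{28}$ ($k = -8 + \left(\frac{3}{-4} + \frac{6}{-7}\right) = -8 + \left(3 \left(- \frac{1}{4}\right) + 6 \left(- \frac{1}{7}\right)\right) = -8 - \frac{45}{28} = - \frac{269}{28} \approx -9.6071$)
$W{\left(x \right)} = -9 + x$ ($W{\left(x \right)} = x - \left(6 - 3\right)^{2} = x - 3^{2} = x - 9 = -9 + x$)
$\left(W{\left(\frac{1}{-1} \right)} - 13\right) k = \left(\left(-9 + \frac{1}{-1}\right) - 13\right) \left(- \frac{269}{28}\right) = \left(\left(-9 - 1\right) - 13\right) \left(- \frac{269}{28}\right) = \left(-10 - 13\right) \left(- \frac{269}{28}\right) = \left(-23\right) \left(- \frac{269}{28}\right) = \frac{6187}{28}$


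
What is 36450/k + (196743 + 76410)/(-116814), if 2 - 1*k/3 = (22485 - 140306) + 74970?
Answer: -3428711803/1668610114 ≈ -2.0548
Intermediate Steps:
k = 128559 (k = 6 - 3*((22485 - 140306) + 74970) = 6 - 3*(-117821 + 74970) = 6 - 3*(-42851) = 6 + 128553 = 128559)
36450/k + (196743 + 76410)/(-116814) = 36450/128559 + (196743 + 76410)/(-116814) = 36450*(1/128559) + 273153*(-1/116814) = 12150/42853 - 91051/38938 = -3428711803/1668610114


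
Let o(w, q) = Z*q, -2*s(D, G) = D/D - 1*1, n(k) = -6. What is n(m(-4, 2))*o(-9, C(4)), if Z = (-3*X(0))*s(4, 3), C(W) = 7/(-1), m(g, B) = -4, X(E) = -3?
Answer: 0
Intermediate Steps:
C(W) = -7 (C(W) = 7*(-1) = -7)
s(D, G) = 0 (s(D, G) = -(D/D - 1*1)/2 = -(1 - 1)/2 = -1/2*0 = 0)
Z = 0 (Z = -3*(-3)*0 = 9*0 = 0)
o(w, q) = 0 (o(w, q) = 0*q = 0)
n(m(-4, 2))*o(-9, C(4)) = -6*0 = 0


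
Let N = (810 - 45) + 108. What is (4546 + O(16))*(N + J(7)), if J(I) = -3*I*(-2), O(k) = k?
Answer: 4174230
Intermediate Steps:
N = 873 (N = 765 + 108 = 873)
J(I) = 6*I
(4546 + O(16))*(N + J(7)) = (4546 + 16)*(873 + 6*7) = 4562*(873 + 42) = 4562*915 = 4174230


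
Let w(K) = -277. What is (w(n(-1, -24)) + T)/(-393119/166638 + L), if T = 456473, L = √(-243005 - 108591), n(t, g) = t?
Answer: -29884744826960712/9763350691926385 - 25335504559561248*I*√87899/9763350691926385 ≈ -3.0609 - 769.35*I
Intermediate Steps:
L = 2*I*√87899 (L = √(-351596) = 2*I*√87899 ≈ 592.96*I)
(w(n(-1, -24)) + T)/(-393119/166638 + L) = (-277 + 456473)/(-393119/166638 + 2*I*√87899) = 456196/(-393119*1/166638 + 2*I*√87899) = 456196/(-393119/166638 + 2*I*√87899)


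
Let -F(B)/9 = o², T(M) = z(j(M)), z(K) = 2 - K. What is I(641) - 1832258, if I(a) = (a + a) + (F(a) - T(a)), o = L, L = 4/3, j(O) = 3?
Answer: -1830991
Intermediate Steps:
L = 4/3 (L = 4*(⅓) = 4/3 ≈ 1.3333)
T(M) = -1 (T(M) = 2 - 1*3 = 2 - 3 = -1)
o = 4/3 ≈ 1.3333
F(B) = -16 (F(B) = -9*(4/3)² = -9*16/9 = -16)
I(a) = -15 + 2*a (I(a) = (a + a) + (-16 - 1*(-1)) = 2*a + (-16 + 1) = 2*a - 15 = -15 + 2*a)
I(641) - 1832258 = (-15 + 2*641) - 1832258 = (-15 + 1282) - 1832258 = 1267 - 1832258 = -1830991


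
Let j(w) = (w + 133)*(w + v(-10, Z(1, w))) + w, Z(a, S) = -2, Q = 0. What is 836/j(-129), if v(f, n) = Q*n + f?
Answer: -836/685 ≈ -1.2204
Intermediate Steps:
v(f, n) = f (v(f, n) = 0*n + f = 0 + f = f)
j(w) = w + (-10 + w)*(133 + w) (j(w) = (w + 133)*(w - 10) + w = (133 + w)*(-10 + w) + w = (-10 + w)*(133 + w) + w = w + (-10 + w)*(133 + w))
836/j(-129) = 836/(-1330 + (-129)² + 124*(-129)) = 836/(-1330 + 16641 - 15996) = 836/(-685) = 836*(-1/685) = -836/685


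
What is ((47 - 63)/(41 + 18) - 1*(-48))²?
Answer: 7929856/3481 ≈ 2278.0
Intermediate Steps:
((47 - 63)/(41 + 18) - 1*(-48))² = (-16/59 + 48)² = (2816/59)² = 7929856/3481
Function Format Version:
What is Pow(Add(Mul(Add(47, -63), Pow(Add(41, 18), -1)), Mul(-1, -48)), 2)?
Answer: Rational(7929856, 3481) ≈ 2278.0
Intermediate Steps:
Pow(Add(Mul(Add(47, -63), Pow(Add(41, 18), -1)), Mul(-1, -48)), 2) = Pow(Add(Mul(-16, Pow(59, -1)), 48), 2) = Pow(Add(Mul(-16, Rational(1, 59)), 48), 2) = Pow(Add(Rational(-16, 59), 48), 2) = Pow(Rational(2816, 59), 2) = Rational(7929856, 3481)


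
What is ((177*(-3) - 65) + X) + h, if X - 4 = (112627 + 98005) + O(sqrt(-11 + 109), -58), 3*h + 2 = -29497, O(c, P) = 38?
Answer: 200245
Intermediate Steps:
h = -9833 (h = -2/3 + (1/3)*(-29497) = -2/3 - 29497/3 = -9833)
X = 210674 (X = 4 + ((112627 + 98005) + 38) = 4 + (210632 + 38) = 4 + 210670 = 210674)
((177*(-3) - 65) + X) + h = ((177*(-3) - 65) + 210674) - 9833 = ((-531 - 65) + 210674) - 9833 = (-596 + 210674) - 9833 = 210078 - 9833 = 200245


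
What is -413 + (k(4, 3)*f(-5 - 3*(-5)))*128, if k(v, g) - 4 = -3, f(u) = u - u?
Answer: -413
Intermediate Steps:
f(u) = 0
k(v, g) = 1 (k(v, g) = 4 - 3 = 1)
-413 + (k(4, 3)*f(-5 - 3*(-5)))*128 = -413 + (1*0)*128 = -413 + 0*128 = -413 + 0 = -413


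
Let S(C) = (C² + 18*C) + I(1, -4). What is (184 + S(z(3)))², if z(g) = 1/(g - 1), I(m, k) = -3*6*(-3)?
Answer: 978121/16 ≈ 61133.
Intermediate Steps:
I(m, k) = 54 (I(m, k) = -18*(-3) = 54)
z(g) = 1/(-1 + g)
S(C) = 54 + C² + 18*C (S(C) = (C² + 18*C) + 54 = 54 + C² + 18*C)
(184 + S(z(3)))² = (184 + (54 + (1/(-1 + 3))² + 18/(-1 + 3)))² = (184 + (54 + (1/2)² + 18/2))² = (184 + (54 + (½)² + 18*(½)))² = (184 + (54 + ¼ + 9))² = (184 + 253/4)² = (989/4)² = 978121/16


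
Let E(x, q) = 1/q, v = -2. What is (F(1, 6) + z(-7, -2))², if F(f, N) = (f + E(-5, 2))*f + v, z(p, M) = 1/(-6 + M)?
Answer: 25/64 ≈ 0.39063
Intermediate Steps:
E(x, q) = 1/q
F(f, N) = -2 + f*(½ + f) (F(f, N) = (f + 1/2)*f - 2 = (f + ½)*f - 2 = (½ + f)*f - 2 = f*(½ + f) - 2 = -2 + f*(½ + f))
(F(1, 6) + z(-7, -2))² = ((-2 + 1² + (½)*1) + 1/(-6 - 2))² = ((-2 + 1 + ½) + 1/(-8))² = (-½ - ⅛)² = (-5/8)² = 25/64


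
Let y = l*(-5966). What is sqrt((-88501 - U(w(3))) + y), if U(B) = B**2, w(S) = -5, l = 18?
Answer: I*sqrt(195914) ≈ 442.62*I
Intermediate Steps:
y = -107388 (y = 18*(-5966) = -107388)
sqrt((-88501 - U(w(3))) + y) = sqrt((-88501 - 1*(-5)**2) - 107388) = sqrt((-88501 - 1*25) - 107388) = sqrt((-88501 - 25) - 107388) = sqrt(-88526 - 107388) = sqrt(-195914) = I*sqrt(195914)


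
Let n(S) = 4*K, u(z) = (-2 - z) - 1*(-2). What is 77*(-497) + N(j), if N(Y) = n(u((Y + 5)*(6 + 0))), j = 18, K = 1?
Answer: -38265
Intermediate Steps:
u(z) = -z (u(z) = (-2 - z) + 2 = -z)
n(S) = 4 (n(S) = 4*1 = 4)
N(Y) = 4
77*(-497) + N(j) = 77*(-497) + 4 = -38269 + 4 = -38265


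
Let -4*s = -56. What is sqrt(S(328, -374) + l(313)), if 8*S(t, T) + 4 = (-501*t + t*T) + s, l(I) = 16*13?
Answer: I*sqrt(142663)/2 ≈ 188.85*I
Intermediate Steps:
s = 14 (s = -1/4*(-56) = 14)
l(I) = 208
S(t, T) = 5/4 - 501*t/8 + T*t/8 (S(t, T) = -1/2 + ((-501*t + t*T) + 14)/8 = -1/2 + ((-501*t + T*t) + 14)/8 = -1/2 + (14 - 501*t + T*t)/8 = -1/2 + (7/4 - 501*t/8 + T*t/8) = 5/4 - 501*t/8 + T*t/8)
sqrt(S(328, -374) + l(313)) = sqrt((5/4 - 501/8*328 + (1/8)*(-374)*328) + 208) = sqrt((5/4 - 20541 - 15334) + 208) = sqrt(-143495/4 + 208) = sqrt(-142663/4) = I*sqrt(142663)/2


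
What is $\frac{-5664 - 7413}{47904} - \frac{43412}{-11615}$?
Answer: $\frac{642573031}{185468320} \approx 3.4646$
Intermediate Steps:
$\frac{-5664 - 7413}{47904} - \frac{43412}{-11615} = \left(-5664 - 7413\right) \frac{1}{47904} - - \frac{43412}{11615} = \left(-13077\right) \frac{1}{47904} + \frac{43412}{11615} = - \frac{4359}{15968} + \frac{43412}{11615} = \frac{642573031}{185468320}$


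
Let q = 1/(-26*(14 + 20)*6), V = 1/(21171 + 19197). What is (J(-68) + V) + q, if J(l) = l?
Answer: -202217255/2973776 ≈ -68.000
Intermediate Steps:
V = 1/40368 ≈ 2.4772e-5
q = -1/5304 (q = 1/(-26*34*6) = 1/(-884*6) = 1/(-5304) = -1/5304 ≈ -0.00018854)
(J(-68) + V) + q = (-68 + 1/40368) - 1/5304 = -2745023/40368 - 1/5304 = -202217255/2973776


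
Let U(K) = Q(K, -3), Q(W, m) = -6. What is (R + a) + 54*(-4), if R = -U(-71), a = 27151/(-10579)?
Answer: -2248741/10579 ≈ -212.57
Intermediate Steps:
U(K) = -6
a = -27151/10579 (a = 27151*(-1/10579) = -27151/10579 ≈ -2.5665)
R = 6 (R = -1*(-6) = 6)
(R + a) + 54*(-4) = (6 - 27151/10579) + 54*(-4) = 36323/10579 - 216 = -2248741/10579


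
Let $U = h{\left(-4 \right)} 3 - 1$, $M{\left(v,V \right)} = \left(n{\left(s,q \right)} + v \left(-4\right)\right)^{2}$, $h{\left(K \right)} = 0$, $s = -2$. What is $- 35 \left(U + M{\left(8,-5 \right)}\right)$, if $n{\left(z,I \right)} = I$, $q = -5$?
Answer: $-47880$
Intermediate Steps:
$M{\left(v,V \right)} = \left(-5 - 4 v\right)^{2}$ ($M{\left(v,V \right)} = \left(-5 + v \left(-4\right)\right)^{2} = \left(-5 - 4 v\right)^{2}$)
$U = -1$ ($U = 0 \cdot 3 - 1 = 0 - 1 = -1$)
$- 35 \left(U + M{\left(8,-5 \right)}\right) = - 35 \left(-1 + \left(5 + 4 \cdot 8\right)^{2}\right) = - 35 \left(-1 + \left(5 + 32\right)^{2}\right) = - 35 \left(-1 + 37^{2}\right) = - 35 \left(-1 + 1369\right) = - 35 \cdot 1368 = \left(-1\right) 47880 = -47880$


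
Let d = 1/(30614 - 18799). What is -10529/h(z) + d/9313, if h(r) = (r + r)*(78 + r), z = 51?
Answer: -68149320241/85165615530 ≈ -0.80020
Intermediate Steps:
h(r) = 2*r*(78 + r) (h(r) = (2*r)*(78 + r) = 2*r*(78 + r))
d = 1/11815 ≈ 8.4638e-5
-10529/h(z) + d/9313 = -10529*1/(102*(78 + 51)) + (1/11815)/9313 = -10529/(2*51*129) + (1/11815)*(1/9313) = -10529/13158 + 1/110033095 = -68149320241/85165615530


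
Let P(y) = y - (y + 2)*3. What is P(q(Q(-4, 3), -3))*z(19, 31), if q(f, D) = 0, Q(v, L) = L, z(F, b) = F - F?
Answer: 0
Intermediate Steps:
z(F, b) = 0
P(y) = -6 - 2*y (P(y) = y - (2 + y)*3 = y - (6 + 3*y) = y + (-6 - 3*y) = -6 - 2*y)
P(q(Q(-4, 3), -3))*z(19, 31) = (-6 - 2*0)*0 = (-6 + 0)*0 = -6*0 = 0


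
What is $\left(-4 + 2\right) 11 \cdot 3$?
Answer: $-66$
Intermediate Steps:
$\left(-4 + 2\right) 11 \cdot 3 = \left(-2\right) 11 \cdot 3 = \left(-22\right) 3 = -66$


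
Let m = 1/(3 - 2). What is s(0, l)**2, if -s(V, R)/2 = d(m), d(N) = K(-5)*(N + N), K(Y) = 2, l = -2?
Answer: 64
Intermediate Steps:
m = 1 (m = 1/1 = 1)
d(N) = 4*N (d(N) = 2*(N + N) = 2*(2*N) = 4*N)
s(V, R) = -8
s(0, l)**2 = (-8)**2 = 64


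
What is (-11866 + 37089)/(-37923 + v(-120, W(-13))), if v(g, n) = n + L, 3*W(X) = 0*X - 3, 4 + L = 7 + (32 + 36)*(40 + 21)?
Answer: -25223/33773 ≈ -0.74684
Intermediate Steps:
L = 4151 (L = -4 + (7 + (32 + 36)*(40 + 21)) = -4 + (7 + 68*61) = -4 + (7 + 4148) = -4 + 4155 = 4151)
W(X) = -1 (W(X) = (0*X - 3)/3 = (0 - 3)/3 = (⅓)*(-3) = -1)
v(g, n) = 4151 + n (v(g, n) = n + 4151 = 4151 + n)
(-11866 + 37089)/(-37923 + v(-120, W(-13))) = (-11866 + 37089)/(-37923 + (4151 - 1)) = 25223/(-37923 + 4150) = 25223/(-33773) = 25223*(-1/33773) = -25223/33773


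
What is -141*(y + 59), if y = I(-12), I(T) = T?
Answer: -6627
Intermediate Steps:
y = -12
-141*(y + 59) = -141*(-12 + 59) = -141*47 = -6627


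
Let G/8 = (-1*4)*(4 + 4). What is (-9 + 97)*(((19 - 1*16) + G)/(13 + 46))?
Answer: -22264/59 ≈ -377.36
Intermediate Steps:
G = -256 (G = 8*((-1*4)*(4 + 4)) = 8*(-4*8) = 8*(-32) = -256)
(-9 + 97)*(((19 - 1*16) + G)/(13 + 46)) = (-9 + 97)*(((19 - 1*16) - 256)/(13 + 46)) = 88*(((19 - 16) - 256)/59) = 88*((3 - 256)*(1/59)) = 88*(-253*1/59) = 88*(-253/59) = -22264/59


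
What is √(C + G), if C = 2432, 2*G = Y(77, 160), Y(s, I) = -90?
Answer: √2387 ≈ 48.857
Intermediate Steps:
G = -45 (G = (½)*(-90) = -45)
√(C + G) = √(2432 - 45) = √2387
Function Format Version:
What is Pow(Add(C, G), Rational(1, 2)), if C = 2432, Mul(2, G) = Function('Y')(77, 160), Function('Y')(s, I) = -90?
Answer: Pow(2387, Rational(1, 2)) ≈ 48.857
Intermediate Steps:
G = -45 (G = Mul(Rational(1, 2), -90) = -45)
Pow(Add(C, G), Rational(1, 2)) = Pow(Add(2432, -45), Rational(1, 2)) = Pow(2387, Rational(1, 2))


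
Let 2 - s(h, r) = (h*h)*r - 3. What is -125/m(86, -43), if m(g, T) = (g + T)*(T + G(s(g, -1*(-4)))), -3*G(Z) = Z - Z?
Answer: 125/1849 ≈ 0.067604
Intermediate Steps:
s(h, r) = 5 - r*h**2 (s(h, r) = 2 - ((h*h)*r - 3) = 2 - (h**2*r - 3) = 2 - (r*h**2 - 3) = 2 - (-3 + r*h**2) = 2 + (3 - r*h**2) = 5 - r*h**2)
G(Z) = 0 (G(Z) = -(Z - Z)/3 = -1/3*0 = 0)
m(g, T) = T*(T + g) (m(g, T) = (g + T)*(T + 0) = (T + g)*T = T*(T + g))
-125/m(86, -43) = -125*(-1/(43*(-43 + 86))) = -125/((-43*43)) = -125/(-1849) = -125*(-1/1849) = 125/1849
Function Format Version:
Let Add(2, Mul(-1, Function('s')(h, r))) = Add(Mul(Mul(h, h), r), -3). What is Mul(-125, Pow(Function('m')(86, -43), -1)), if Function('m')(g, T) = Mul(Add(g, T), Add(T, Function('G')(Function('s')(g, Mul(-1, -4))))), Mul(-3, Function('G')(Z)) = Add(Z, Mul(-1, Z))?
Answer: Rational(125, 1849) ≈ 0.067604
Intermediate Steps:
Function('s')(h, r) = Add(5, Mul(-1, r, Pow(h, 2))) (Function('s')(h, r) = Add(2, Mul(-1, Add(Mul(Mul(h, h), r), -3))) = Add(2, Mul(-1, Add(Mul(Pow(h, 2), r), -3))) = Add(2, Mul(-1, Add(Mul(r, Pow(h, 2)), -3))) = Add(2, Mul(-1, Add(-3, Mul(r, Pow(h, 2))))) = Add(2, Add(3, Mul(-1, r, Pow(h, 2)))) = Add(5, Mul(-1, r, Pow(h, 2))))
Function('G')(Z) = 0 (Function('G')(Z) = Mul(Rational(-1, 3), Add(Z, Mul(-1, Z))) = Mul(Rational(-1, 3), 0) = 0)
Function('m')(g, T) = Mul(T, Add(T, g)) (Function('m')(g, T) = Mul(Add(g, T), Add(T, 0)) = Mul(Add(T, g), T) = Mul(T, Add(T, g)))
Mul(-125, Pow(Function('m')(86, -43), -1)) = Mul(-125, Pow(Mul(-43, Add(-43, 86)), -1)) = Mul(-125, Pow(Mul(-43, 43), -1)) = Mul(-125, Pow(-1849, -1)) = Mul(-125, Rational(-1, 1849)) = Rational(125, 1849)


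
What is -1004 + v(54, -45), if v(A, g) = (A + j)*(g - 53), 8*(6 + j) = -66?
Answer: -9799/2 ≈ -4899.5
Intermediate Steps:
j = -57/4 (j = -6 + (⅛)*(-66) = -6 - 33/4 = -57/4 ≈ -14.250)
v(A, g) = (-53 + g)*(-57/4 + A) (v(A, g) = (A - 57/4)*(g - 53) = (-57/4 + A)*(-53 + g) = (-53 + g)*(-57/4 + A))
-1004 + v(54, -45) = -1004 + (3021/4 - 53*54 - 57/4*(-45) + 54*(-45)) = -1004 + (3021/4 - 2862 + 2565/4 - 2430) = -1004 - 7791/2 = -9799/2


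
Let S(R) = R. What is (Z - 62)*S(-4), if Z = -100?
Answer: 648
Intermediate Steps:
(Z - 62)*S(-4) = (-100 - 62)*(-4) = -162*(-4) = 648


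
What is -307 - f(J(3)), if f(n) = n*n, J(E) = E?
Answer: -316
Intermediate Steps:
f(n) = n²
-307 - f(J(3)) = -307 - 1*3² = -307 - 1*9 = -307 - 9 = -316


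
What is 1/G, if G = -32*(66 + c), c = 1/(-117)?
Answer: -117/247072 ≈ -0.00047355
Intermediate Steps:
c = -1/117 ≈ -0.0085470
G = -247072/117 (G = -32*(66 - 1/117) = -32*7721/117 = -247072/117 ≈ -2111.7)
1/G = 1/(-247072/117) = -117/247072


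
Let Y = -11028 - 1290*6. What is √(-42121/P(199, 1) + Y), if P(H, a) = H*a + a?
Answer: I*√7591442/20 ≈ 137.76*I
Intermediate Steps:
P(H, a) = a + H*a
Y = -18768 (Y = -11028 - 7740 = -18768)
√(-42121/P(199, 1) + Y) = √(-42121/(1 + 199) - 18768) = √(-42121/(1*200) - 18768) = √(-42121/200 - 18768) = √(-3795721/200) = I*√7591442/20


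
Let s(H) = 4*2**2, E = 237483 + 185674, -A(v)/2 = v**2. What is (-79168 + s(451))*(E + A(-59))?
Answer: -32942666640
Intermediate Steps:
A(v) = -2*v**2
E = 423157
s(H) = 16 (s(H) = 4*4 = 16)
(-79168 + s(451))*(E + A(-59)) = (-79168 + 16)*(423157 - 2*(-59)**2) = -79152*(423157 - 2*3481) = -79152*(423157 - 6962) = -79152*416195 = -32942666640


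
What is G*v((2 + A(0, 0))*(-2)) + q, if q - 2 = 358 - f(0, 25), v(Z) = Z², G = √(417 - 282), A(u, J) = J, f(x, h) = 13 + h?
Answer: 322 + 48*√15 ≈ 507.90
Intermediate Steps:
G = 3*√15 (G = √135 = 3*√15 ≈ 11.619)
q = 322 (q = 2 + (358 - (13 + 25)) = 2 + (358 - 1*38) = 2 + (358 - 38) = 2 + 320 = 322)
G*v((2 + A(0, 0))*(-2)) + q = (3*√15)*((2 + 0)*(-2))² + 322 = (3*√15)*(2*(-2))² + 322 = (3*√15)*(-4)² + 322 = (3*√15)*16 + 322 = 48*√15 + 322 = 322 + 48*√15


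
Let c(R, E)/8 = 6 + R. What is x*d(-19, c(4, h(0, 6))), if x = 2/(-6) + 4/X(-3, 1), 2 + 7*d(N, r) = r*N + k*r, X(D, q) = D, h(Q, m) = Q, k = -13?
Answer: 610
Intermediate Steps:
c(R, E) = 48 + 8*R (c(R, E) = 8*(6 + R) = 48 + 8*R)
d(N, r) = -2/7 - 13*r/7 + N*r/7 (d(N, r) = -2/7 + (r*N - 13*r)/7 = -2/7 + (N*r - 13*r)/7 = -2/7 + (-13*r + N*r)/7 = -2/7 + (-13*r/7 + N*r/7) = -2/7 - 13*r/7 + N*r/7)
x = -5/3 (x = 2/(-6) + 4/(-3) = 2*(-1/6) + 4*(-1/3) = -1/3 - 4/3 = -5/3 ≈ -1.6667)
x*d(-19, c(4, h(0, 6))) = -5*(-2/7 - 13*(48 + 8*4)/7 + (1/7)*(-19)*(48 + 8*4))/3 = -5*(-2/7 - 13*(48 + 32)/7 + (1/7)*(-19)*(48 + 32))/3 = -5*(-2/7 - 13/7*80 + (1/7)*(-19)*80)/3 = -5*(-2/7 - 1040/7 - 1520/7)/3 = -5/3*(-366) = 610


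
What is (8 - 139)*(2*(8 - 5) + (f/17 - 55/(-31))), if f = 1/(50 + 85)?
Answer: -72459506/71145 ≈ -1018.5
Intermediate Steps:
f = 1/135 ≈ 0.0074074
(8 - 139)*(2*(8 - 5) + (f/17 - 55/(-31))) = (8 - 139)*(2*(8 - 5) + ((1/135)/17 - 55/(-31))) = -131*(2*3 + ((1/135)*(1/17) - 55*(-1/31))) = -131*(6 + (1/2295 + 55/31)) = -131*(6 + 126256/71145) = -131*553126/71145 = -72459506/71145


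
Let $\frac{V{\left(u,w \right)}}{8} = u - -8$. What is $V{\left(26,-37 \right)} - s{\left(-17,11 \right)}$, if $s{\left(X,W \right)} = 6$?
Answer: $266$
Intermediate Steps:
$V{\left(u,w \right)} = 64 + 8 u$ ($V{\left(u,w \right)} = 8 \left(u - -8\right) = 8 \left(u + 8\right) = 8 \left(8 + u\right) = 64 + 8 u$)
$V{\left(26,-37 \right)} - s{\left(-17,11 \right)} = \left(64 + 8 \cdot 26\right) - 6 = \left(64 + 208\right) - 6 = 272 - 6 = 266$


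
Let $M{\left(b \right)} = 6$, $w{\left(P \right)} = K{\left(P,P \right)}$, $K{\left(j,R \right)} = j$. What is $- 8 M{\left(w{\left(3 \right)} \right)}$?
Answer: $-48$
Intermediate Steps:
$w{\left(P \right)} = P$
$- 8 M{\left(w{\left(3 \right)} \right)} = \left(-8\right) 6 = -48$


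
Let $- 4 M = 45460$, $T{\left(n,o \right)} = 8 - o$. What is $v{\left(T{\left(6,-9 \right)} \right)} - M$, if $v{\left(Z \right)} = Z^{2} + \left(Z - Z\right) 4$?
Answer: $11654$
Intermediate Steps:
$M = -11365$ ($M = \left(- \frac{1}{4}\right) 45460 = -11365$)
$v{\left(Z \right)} = Z^{2}$ ($v{\left(Z \right)} = Z^{2} + 0 \cdot 4 = Z^{2} + 0 = Z^{2}$)
$v{\left(T{\left(6,-9 \right)} \right)} - M = \left(8 - -9\right)^{2} - -11365 = \left(8 + 9\right)^{2} + 11365 = 17^{2} + 11365 = 289 + 11365 = 11654$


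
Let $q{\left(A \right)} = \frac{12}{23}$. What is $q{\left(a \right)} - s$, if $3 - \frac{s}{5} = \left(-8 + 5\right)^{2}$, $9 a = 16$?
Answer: $\frac{702}{23} \approx 30.522$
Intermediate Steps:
$a = \frac{16}{9}$ ($a = \frac{1}{9} \cdot 16 = \frac{16}{9} \approx 1.7778$)
$q{\left(A \right)} = \frac{12}{23}$ ($q{\left(A \right)} = 12 \cdot \frac{1}{23} = \frac{12}{23}$)
$s = -30$ ($s = 15 - 5 \left(-8 + 5\right)^{2} = 15 - 5 \left(-3\right)^{2} = 15 - 45 = -30$)
$q{\left(a \right)} - s = \frac{12}{23} - -30 = \frac{12}{23} + 30 = \frac{702}{23}$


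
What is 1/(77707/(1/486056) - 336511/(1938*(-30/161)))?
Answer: 58140/2195945156017151 ≈ 2.6476e-11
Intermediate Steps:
1/(77707/(1/486056) - 336511/(1938*(-30/161))) = 1/(77707/(1/486056) - 336511/(1938*(-30*1/161))) = 1/(77707*486056 - 336511/(1938*(-30/161))) = 1/(37769953592 - 336511/(-58140/161)) = 1/(37769953592 - 336511*(-161/58140)) = 1/(37769953592 + 54178271/58140) = 1/(2195945156017151/58140) = 58140/2195945156017151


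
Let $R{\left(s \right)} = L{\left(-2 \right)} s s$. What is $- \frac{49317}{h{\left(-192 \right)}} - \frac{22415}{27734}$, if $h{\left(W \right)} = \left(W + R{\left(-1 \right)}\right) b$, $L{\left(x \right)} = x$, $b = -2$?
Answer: $- \frac{688227349}{5380396} \approx -127.91$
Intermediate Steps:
$R{\left(s \right)} = - 2 s^{2}$ ($R{\left(s \right)} = - 2 s s = - 2 s^{2}$)
$h{\left(W \right)} = 4 - 2 W$ ($h{\left(W \right)} = \left(W - 2 \left(-1\right)^{2}\right) \left(-2\right) = \left(W - 2\right) \left(-2\right) = \left(-2 + W\right) \left(-2\right) = 4 - 2 W$)
$- \frac{49317}{h{\left(-192 \right)}} - \frac{22415}{27734} = - \frac{49317}{4 - -384} - \frac{22415}{27734} = - \frac{49317}{4 + 384} - \frac{22415}{27734} = - \frac{49317}{388} - \frac{22415}{27734} = - \frac{688227349}{5380396}$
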